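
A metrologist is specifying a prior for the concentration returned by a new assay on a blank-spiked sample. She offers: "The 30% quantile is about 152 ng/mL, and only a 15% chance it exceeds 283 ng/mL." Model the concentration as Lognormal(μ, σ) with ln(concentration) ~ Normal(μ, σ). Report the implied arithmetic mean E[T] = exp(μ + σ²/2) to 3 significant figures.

If T ~ Lognormal(μ,σ) then ln T ~ Normal(μ,σ), so the p-quantile of ln T is μ + z_p·σ.
ln(152) = 5.024 and ln(283) = 5.645; z_{0.3} = -0.5244, z_{0.85} = 1.036.
σ = (5.645 − 5.024)/(1.036 − (-0.5244)) = 0.398.
μ = 5.024 − (-0.5244)·0.398 = 5.233.
E[T] = exp(μ + σ²/2) = exp(5.233 + 0.0793) = 203 ng/mL.

E[T] ≈ 203 ng/mL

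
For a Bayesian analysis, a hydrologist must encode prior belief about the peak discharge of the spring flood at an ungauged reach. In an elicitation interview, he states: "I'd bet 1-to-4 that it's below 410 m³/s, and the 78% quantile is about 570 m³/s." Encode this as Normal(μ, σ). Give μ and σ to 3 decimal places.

μ = 493.442, σ = 99.144

For Normal(μ,σ), the p-quantile is μ + z_p·σ. Here z_{0.2} = -0.8416, z_{0.78} = 0.7722.
So 410 = μ − 0.8416σ and 570 = μ + 0.7722σ.
Subtracting: σ = (570 − 410)/(0.7722 − (-0.8416)) = 99.144.
Then μ = 410 − (-0.8416)·99.144 = 493.442.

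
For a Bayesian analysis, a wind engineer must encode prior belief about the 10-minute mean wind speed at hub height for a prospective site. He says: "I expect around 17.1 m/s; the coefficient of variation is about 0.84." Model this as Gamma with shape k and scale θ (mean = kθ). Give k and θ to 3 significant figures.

k ≈ 1.42, θ ≈ 12.1

For Gamma(k, scale θ): mean = kθ, variance = kθ², so CV = 1/√k.
CV = 0.84, hence k = 1/CV² = 1.42.
Then θ = mean/k = 17.1/1.42 = 12.1.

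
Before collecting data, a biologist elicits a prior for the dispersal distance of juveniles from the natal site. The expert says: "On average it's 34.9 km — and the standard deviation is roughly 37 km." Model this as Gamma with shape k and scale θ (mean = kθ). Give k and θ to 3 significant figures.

For Gamma(k, scale θ): mean = kθ, variance = kθ², so CV = 1/√k.
CV = SD/mean = 37/34.9 = 1.06, hence k = 1/CV² = 0.89.
Then θ = mean/k = 34.9/0.89 = 39.2.

k ≈ 0.89, θ ≈ 39.2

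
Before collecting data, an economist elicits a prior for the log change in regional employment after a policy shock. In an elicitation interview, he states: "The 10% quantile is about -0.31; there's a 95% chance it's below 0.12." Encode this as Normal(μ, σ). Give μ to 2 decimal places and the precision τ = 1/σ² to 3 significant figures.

For Normal(μ,σ), the p-quantile is μ + z_p·σ. Here z_{0.1} = -1.282, z_{0.95} = 1.645.
So -0.31 = μ − 1.282σ and 0.12 = μ + 1.645σ.
Subtracting: σ = (0.12 − -0.31)/(1.645 − (-1.282)) = 0.15.
Then μ = -0.31 − (-1.282)·0.15 = -0.12.
Precision τ = 1/σ² = 1/0.1469² = 46.3.

μ = -0.12, τ = 46.3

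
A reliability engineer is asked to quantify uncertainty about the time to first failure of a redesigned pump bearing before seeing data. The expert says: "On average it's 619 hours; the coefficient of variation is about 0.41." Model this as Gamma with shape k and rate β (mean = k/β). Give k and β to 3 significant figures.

k ≈ 5.95, β ≈ 0.00961

For Gamma(k, rate β): mean = k/β, variance = k/β², so CV = 1/√k.
CV = 0.41, hence k = 1/CV² = 5.95.
Then β = k/mean = 5.95/619 = 0.00961.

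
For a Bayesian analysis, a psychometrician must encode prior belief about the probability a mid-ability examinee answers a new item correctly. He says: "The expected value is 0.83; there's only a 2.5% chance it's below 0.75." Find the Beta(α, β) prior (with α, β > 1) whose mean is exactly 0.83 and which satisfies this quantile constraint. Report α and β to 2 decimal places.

α ≈ 81.34, β ≈ 16.66

With mean 0.83 fixed, write α = 0.83s, β = 0.17s where s = α+β.
Need P(θ < 0.75) = 0.025 under Beta(0.83s, 0.17s). Normal approximation: (q−m)/√(m(1−m)/s) ≈ z_{0.025} = -1.96, so s ≈ 0.83·0.17·(-1.96)²/(0.75−0.83)² = 84.7.
At s = 84.7: P(θ<0.75) ≈ 0.034. Adjusting to match 0.025 gives s ≈ 98.00.
So α = 0.83·98.00 ≈ 81.34, β = 0.17·98.00 ≈ 16.66.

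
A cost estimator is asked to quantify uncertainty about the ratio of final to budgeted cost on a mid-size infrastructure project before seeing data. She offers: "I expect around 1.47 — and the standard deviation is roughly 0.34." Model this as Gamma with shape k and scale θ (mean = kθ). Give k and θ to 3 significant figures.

For Gamma(k, scale θ): mean = kθ, variance = kθ², so CV = 1/√k.
CV = SD/mean = 0.34/1.47 = 0.2313, hence k = 1/CV² = 18.7.
Then θ = mean/k = 1.47/18.7 = 0.0786.

k ≈ 18.7, θ ≈ 0.0786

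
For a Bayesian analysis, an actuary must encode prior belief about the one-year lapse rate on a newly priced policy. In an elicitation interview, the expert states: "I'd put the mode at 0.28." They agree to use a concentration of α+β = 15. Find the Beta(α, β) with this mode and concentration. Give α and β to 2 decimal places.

For α,β > 1 the Beta mode is (α−1)/(α+β−2). With α+β = 15, the mode is (α−1)/13.
Set (α−1)/13 = 0.28 → α = 1 + 0.28·13 = 4.64.
β = 15 − α = 10.36.

α = 4.64, β = 10.36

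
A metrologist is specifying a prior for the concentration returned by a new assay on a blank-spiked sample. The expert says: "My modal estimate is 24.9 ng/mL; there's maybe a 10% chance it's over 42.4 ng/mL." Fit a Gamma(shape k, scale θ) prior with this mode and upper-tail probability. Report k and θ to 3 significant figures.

k ≈ 7.68, θ ≈ 3.73

Gamma(k,θ) with k>1 has mode (k−1)θ, so θ = 24.9/(k−1).
Need P(X < 42.4) = 0.9 with θ tied to k this way. Start at k = 2, θ = 24.9: P(X<42.4) ≈ 0.508.
Too low — raise k to concentrate. Iterating converges to k ≈ 7.68.
Then θ = 24.9/(7.68−1) ≈ 3.73.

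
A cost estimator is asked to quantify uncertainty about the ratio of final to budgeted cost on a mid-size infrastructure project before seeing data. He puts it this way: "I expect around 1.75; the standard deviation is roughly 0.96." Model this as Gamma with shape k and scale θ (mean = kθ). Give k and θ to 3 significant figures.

k ≈ 3.32, θ ≈ 0.527

For Gamma(k, scale θ): mean = kθ, variance = kθ², so CV = 1/√k.
CV = SD/mean = 0.96/1.75 = 0.5486, hence k = 1/CV² = 3.32.
Then θ = mean/k = 1.75/3.32 = 0.527.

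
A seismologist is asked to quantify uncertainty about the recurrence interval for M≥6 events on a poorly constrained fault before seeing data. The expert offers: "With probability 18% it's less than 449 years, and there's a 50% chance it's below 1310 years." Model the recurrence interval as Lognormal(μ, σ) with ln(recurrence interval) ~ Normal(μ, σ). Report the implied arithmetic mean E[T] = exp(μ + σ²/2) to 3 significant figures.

If T ~ Lognormal(μ,σ) then ln T ~ Normal(μ,σ), so the p-quantile of ln T is μ + z_p·σ.
ln(449) = 6.107 and ln(1310) = 7.178; z_{0.18} = -0.9154, z_{0.5} = 0.
σ = (7.178 − 6.107)/(0 − (-0.9154)) = 1.170.
μ = 6.107 − (-0.9154)·1.170 = 7.178.
E[T] = exp(μ + σ²/2) = exp(7.178 + 0.6842) = 2600 years.

E[T] ≈ 2600 years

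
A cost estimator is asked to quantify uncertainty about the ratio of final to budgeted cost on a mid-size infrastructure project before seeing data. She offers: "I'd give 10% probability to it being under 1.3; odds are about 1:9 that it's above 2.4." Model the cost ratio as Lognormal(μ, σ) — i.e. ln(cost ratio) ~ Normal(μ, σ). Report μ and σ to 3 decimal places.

μ ≈ 0.569, σ ≈ 0.239

If T ~ Lognormal(μ,σ) then ln T ~ Normal(μ,σ), so the p-quantile of ln T is μ + z_p·σ.
ln(1.3) = 0.2624 and ln(2.4) = 0.8755; z_{0.1} = -1.282, z_{0.9} = 1.282.
σ = (0.8755 − 0.2624)/(1.282 − (-1.282)) = 0.239.
μ = 0.2624 − (-1.282)·0.239 = 0.569.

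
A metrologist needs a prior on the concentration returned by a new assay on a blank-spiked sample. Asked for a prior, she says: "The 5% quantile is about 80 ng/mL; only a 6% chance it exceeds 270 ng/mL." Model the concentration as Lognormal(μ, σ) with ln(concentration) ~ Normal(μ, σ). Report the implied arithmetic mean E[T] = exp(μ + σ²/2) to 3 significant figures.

If T ~ Lognormal(μ,σ) then ln T ~ Normal(μ,σ), so the p-quantile of ln T is μ + z_p·σ.
ln(80) = 4.382 and ln(270) = 5.598; z_{0.05} = -1.645, z_{0.94} = 1.555.
σ = (5.598 − 4.382)/(1.555 − (-1.645)) = 0.380.
μ = 4.382 − (-1.645)·0.380 = 5.007.
E[T] = exp(μ + σ²/2) = exp(5.007 + 0.0723) = 161 ng/mL.

E[T] ≈ 161 ng/mL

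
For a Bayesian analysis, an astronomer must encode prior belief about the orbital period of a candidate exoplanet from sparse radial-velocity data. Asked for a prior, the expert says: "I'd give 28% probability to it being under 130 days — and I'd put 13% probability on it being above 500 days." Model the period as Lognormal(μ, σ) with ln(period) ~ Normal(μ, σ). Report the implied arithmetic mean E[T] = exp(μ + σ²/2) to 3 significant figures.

E[T] ≈ 281 days

If T ~ Lognormal(μ,σ) then ln T ~ Normal(μ,σ), so the p-quantile of ln T is μ + z_p·σ.
ln(130) = 4.868 and ln(500) = 6.215; z_{0.28} = -0.5828, z_{0.87} = 1.126.
σ = (6.215 − 4.868)/(1.126 − (-0.5828)) = 0.788.
μ = 4.868 − (-0.5828)·0.788 = 5.327.
E[T] = exp(μ + σ²/2) = exp(5.327 + 0.3106) = 281 days.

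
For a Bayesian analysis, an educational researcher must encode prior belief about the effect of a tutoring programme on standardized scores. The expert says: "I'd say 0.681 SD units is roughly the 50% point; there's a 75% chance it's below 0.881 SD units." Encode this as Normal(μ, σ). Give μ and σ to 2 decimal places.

For Normal(μ,σ), the p-quantile is μ + z_p·σ. Here z_{0.5} = 0, z_{0.75} = 0.6745.
So 0.681 = μ + 0σ and 0.881 = μ + 0.6745σ.
Subtracting: σ = (0.881 − 0.681)/(0.6745 − (0)) = 0.30.
Then μ = 0.681 − (0)·0.30 = 0.68.

μ = 0.68, σ = 0.30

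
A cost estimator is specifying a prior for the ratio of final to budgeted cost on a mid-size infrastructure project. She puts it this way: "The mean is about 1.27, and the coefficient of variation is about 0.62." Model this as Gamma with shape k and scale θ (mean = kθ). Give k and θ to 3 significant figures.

k ≈ 2.6, θ ≈ 0.488

For Gamma(k, scale θ): mean = kθ, variance = kθ², so CV = 1/√k.
CV = 0.62, hence k = 1/CV² = 2.6.
Then θ = mean/k = 1.27/2.6 = 0.488.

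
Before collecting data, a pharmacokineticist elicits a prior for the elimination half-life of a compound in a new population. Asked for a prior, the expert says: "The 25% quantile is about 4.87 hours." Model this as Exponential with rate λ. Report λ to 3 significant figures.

λ ≈ 0.0591

P(T < 4.87) = 1 − e^(−λ·4.87) = 0.25, so λ = −ln(1−0.25)/4.87 = −ln(0.75)/4.87 = 0.0591.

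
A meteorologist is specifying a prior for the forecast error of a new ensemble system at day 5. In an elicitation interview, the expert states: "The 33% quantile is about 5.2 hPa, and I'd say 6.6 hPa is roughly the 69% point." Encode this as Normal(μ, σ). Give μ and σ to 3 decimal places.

The p-quantile of Normal(μ,σ) is μ + z_p·σ, with z_{0.33} = -0.4399 and z_{0.69} = 0.4959.
Eliminate σ: μ = (z₂·x₁ − z₁·x₂)/(z₂ − z₁) = (0.4959·5.2 − (-0.4399)·6.6)/0.9358 = 5.858.
Then σ = (x₂ − x₁)/(z₂ − z₁) = (6.6 − 5.2)/0.9358 = 1.496.

μ = 5.858, σ = 1.496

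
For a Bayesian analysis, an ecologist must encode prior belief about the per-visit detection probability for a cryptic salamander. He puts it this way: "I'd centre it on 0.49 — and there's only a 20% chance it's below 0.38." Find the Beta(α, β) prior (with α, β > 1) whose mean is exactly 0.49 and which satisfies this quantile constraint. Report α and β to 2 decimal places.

α ≈ 7.25, β ≈ 7.54

With mean 0.49 fixed, write α = 0.49s, β = 0.51s where s = α+β.
Need P(θ < 0.38) = 0.2 under Beta(0.49s, 0.51s). Normal approximation: (q−m)/√(m(1−m)/s) ≈ z_{0.2} = -0.842, so s ≈ 0.49·0.51·(-0.842)²/(0.38−0.49)² = 14.6.
At s = 14.6: P(θ<0.38) ≈ 0.201. Adjusting to match 0.2 gives s ≈ 14.79.
So α = 0.49·14.79 ≈ 7.25, β = 0.51·14.79 ≈ 7.54.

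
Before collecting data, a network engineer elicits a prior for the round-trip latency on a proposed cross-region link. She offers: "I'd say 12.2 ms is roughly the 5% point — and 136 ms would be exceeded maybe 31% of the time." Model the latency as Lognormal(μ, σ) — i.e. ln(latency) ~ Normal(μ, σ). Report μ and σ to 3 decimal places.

If T ~ Lognormal(μ,σ) then ln T ~ Normal(μ,σ), so the p-quantile of ln T is μ + z_p·σ.
ln(12.2) = 2.501 and ln(136) = 4.913; z_{0.05} = -1.645, z_{0.69} = 0.4959.
σ = (4.913 − 2.501)/(0.4959 − (-1.645)) = 1.126.
μ = 2.501 − (-1.645)·1.126 = 4.354.

μ ≈ 4.354, σ ≈ 1.126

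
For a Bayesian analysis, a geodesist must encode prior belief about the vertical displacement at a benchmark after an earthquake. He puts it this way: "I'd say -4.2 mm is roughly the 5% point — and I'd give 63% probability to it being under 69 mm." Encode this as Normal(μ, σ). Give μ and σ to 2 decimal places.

μ = 56.71, σ = 37.03

The p-quantile of Normal(μ,σ) is μ + z_p·σ, with z_{0.05} = -1.645 and z_{0.63} = 0.3319.
Eliminate σ: μ = (z₂·x₁ − z₁·x₂)/(z₂ − z₁) = (0.3319·-4.2 − (-1.645)·69)/1.977 = 56.71.
Then σ = (x₂ − x₁)/(z₂ − z₁) = (69 − -4.2)/1.977 = 37.03.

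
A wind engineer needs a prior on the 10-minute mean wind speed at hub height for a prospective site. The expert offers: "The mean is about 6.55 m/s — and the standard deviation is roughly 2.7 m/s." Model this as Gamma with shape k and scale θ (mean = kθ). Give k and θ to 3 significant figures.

For Gamma(k, scale θ): mean = kθ, variance = kθ², so CV = 1/√k.
CV = SD/mean = 2.7/6.55 = 0.4122, hence k = 1/CV² = 5.89.
Then θ = mean/k = 6.55/5.89 = 1.11.

k ≈ 5.89, θ ≈ 1.11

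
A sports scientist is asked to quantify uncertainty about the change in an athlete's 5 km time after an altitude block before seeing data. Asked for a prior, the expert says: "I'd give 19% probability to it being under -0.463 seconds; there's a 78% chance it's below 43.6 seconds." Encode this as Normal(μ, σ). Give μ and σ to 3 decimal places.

For Normal(μ,σ), the p-quantile is μ + z_p·σ. Here z_{0.19} = -0.8779, z_{0.78} = 0.7722.
So -0.463 = μ − 0.8779σ and 43.6 = μ + 0.7722σ.
Subtracting: σ = (43.6 − -0.463)/(0.7722 − (-0.8779)) = 26.703.
Then μ = -0.463 − (-0.8779)·26.703 = 22.980.

μ = 22.980, σ = 26.703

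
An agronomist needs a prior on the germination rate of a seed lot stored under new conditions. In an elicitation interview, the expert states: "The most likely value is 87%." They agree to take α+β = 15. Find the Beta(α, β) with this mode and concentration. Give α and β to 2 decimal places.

For α,β > 1 the Beta mode is (α−1)/(α+β−2). With α+β = 15, the mode is (α−1)/13.
Set (α−1)/13 = 0.87 → α = 1 + 0.87·13 = 12.31.
β = 15 − α = 2.69.

α = 12.31, β = 2.69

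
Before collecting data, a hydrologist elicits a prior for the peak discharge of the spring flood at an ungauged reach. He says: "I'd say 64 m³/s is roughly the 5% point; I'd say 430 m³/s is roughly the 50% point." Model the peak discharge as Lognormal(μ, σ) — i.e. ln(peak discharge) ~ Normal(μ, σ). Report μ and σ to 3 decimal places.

μ ≈ 6.064, σ ≈ 1.158

If T ~ Lognormal(μ,σ) then ln T ~ Normal(μ,σ), so the p-quantile of ln T is μ + z_p·σ.
ln(64) = 4.159 and ln(430) = 6.064; z_{0.05} = -1.645, z_{0.5} = 0.
σ = (6.064 − 4.159)/(0 − (-1.645)) = 1.158.
μ = 4.159 − (-1.645)·1.158 = 6.064.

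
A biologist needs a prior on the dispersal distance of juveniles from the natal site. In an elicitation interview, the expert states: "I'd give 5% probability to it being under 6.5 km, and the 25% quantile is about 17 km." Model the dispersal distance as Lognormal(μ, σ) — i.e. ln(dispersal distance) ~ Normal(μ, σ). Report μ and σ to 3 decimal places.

If T ~ Lognormal(μ,σ) then ln T ~ Normal(μ,σ), so the p-quantile of ln T is μ + z_p·σ.
ln(6.5) = 1.872 and ln(17) = 2.833; z_{0.05} = -1.645, z_{0.25} = -0.6745.
σ = (2.833 − 1.872)/(-0.6745 − (-1.645)) = 0.991.
μ = 1.872 − (-1.645)·0.991 = 3.501.

μ ≈ 3.501, σ ≈ 0.991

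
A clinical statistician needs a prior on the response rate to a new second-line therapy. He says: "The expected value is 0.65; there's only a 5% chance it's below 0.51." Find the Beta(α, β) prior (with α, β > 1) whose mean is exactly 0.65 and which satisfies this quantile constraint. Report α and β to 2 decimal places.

With mean 0.65 fixed, write α = 0.65s, β = 0.35s where s = α+β.
Need P(θ < 0.51) = 0.05 under Beta(0.65s, 0.35s). Normal approximation: (q−m)/√(m(1−m)/s) ≈ z_{0.05} = -1.64, so s ≈ 0.65·0.35·(-1.64)²/(0.51−0.65)² = 31.4.
At s = 31.4: P(θ<0.51) ≈ 0.054. Adjusting to match 0.05 gives s ≈ 32.93.
So α = 0.65·32.93 ≈ 21.40, β = 0.35·32.93 ≈ 11.52.

α ≈ 21.40, β ≈ 11.52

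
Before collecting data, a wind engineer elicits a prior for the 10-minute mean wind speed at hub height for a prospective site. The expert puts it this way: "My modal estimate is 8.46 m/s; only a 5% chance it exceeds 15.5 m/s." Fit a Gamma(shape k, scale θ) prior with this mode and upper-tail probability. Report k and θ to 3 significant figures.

k ≈ 8.6, θ ≈ 1.11

Gamma(k,θ) with k>1 has mode (k−1)θ, so θ = 8.46/(k−1).
Need P(X < 15.5) = 0.95 with θ tied to k this way. Start at k = 2, θ = 8.46: P(X<15.5) ≈ 0.547.
Too low — raise k to concentrate. Iterating converges to k ≈ 8.6.
Then θ = 8.46/(8.6−1) ≈ 1.11.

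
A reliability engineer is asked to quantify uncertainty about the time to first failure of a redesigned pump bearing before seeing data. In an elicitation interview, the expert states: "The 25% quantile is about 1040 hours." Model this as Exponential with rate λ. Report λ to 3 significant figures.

λ ≈ 0.000277

P(T < 1040.0) = 1 − e^(−λ·1040.0) = 0.25, so λ = −ln(1−0.25)/1040.0 = −ln(0.75)/1040.0 = 0.000277.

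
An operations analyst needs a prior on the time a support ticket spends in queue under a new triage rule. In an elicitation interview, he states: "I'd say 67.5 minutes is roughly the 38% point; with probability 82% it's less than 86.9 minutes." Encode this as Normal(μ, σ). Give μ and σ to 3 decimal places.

The p-quantile of Normal(μ,σ) is μ + z_p·σ, with z_{0.38} = -0.3055 and z_{0.82} = 0.9154.
Eliminate σ: μ = (z₂·x₁ − z₁·x₂)/(z₂ − z₁) = (0.9154·67.5 − (-0.3055)·86.9)/1.221 = 72.354.
Then σ = (x₂ − x₁)/(z₂ − z₁) = (86.9 − 67.5)/1.221 = 15.891.

μ = 72.354, σ = 15.891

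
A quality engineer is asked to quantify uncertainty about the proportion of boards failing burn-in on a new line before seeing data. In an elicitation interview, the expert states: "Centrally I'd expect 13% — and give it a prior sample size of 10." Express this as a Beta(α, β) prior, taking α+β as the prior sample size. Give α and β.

α = 1.3, β = 8.7

Under the effective-sample-size interpretation, Beta(α, β) has prior mean α/(α+β) and prior sample size α+β.
So α+β = 10 and α/(α+β) = 0.13, giving α = 0.13·10 = 1.3 and β = 10 − 1.3 = 8.7.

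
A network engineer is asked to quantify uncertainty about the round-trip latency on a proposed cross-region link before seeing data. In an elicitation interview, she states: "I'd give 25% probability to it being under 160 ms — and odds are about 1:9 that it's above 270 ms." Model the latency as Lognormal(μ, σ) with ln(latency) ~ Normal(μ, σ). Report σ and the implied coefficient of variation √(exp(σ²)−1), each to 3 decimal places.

If T ~ Lognormal(μ,σ) then ln T ~ Normal(μ,σ), so the p-quantile of ln T is μ + z_p·σ.
ln(160) = 5.075 and ln(270) = 5.598; z_{0.25} = -0.6745, z_{0.9} = 1.282.
σ = (5.598 − 5.075)/(1.282 − (-0.6745)) = 0.268.
μ = 5.075 − (-0.6745)·0.268 = 5.256.
CV = √(exp(σ²)−1) = √(exp(0.0716)−1) = 0.272.

σ ≈ 0.268, CV ≈ 0.272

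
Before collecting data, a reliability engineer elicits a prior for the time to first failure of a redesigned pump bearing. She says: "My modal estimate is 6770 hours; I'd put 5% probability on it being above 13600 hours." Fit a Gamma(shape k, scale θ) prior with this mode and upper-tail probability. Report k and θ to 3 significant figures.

k ≈ 6.69, θ ≈ 1190

Gamma(k,θ) with k>1 has mode (k−1)θ, so θ = 6770/(k−1).
Need P(X < 13600) = 0.95 with θ tied to k this way. Start at k = 2, θ = 6770: P(X<13600) ≈ 0.596.
Too low — raise k to concentrate. Iterating converges to k ≈ 6.69.
Then θ = 6770/(6.69−1) ≈ 1190.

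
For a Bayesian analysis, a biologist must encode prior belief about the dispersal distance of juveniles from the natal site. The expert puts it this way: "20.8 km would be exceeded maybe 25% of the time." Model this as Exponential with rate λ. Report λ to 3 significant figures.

λ ≈ 0.0666

P(T > 20.8) = e^(−λ·20.8) = 0.25, so λ = −ln(0.25)/20.8 = 0.0666.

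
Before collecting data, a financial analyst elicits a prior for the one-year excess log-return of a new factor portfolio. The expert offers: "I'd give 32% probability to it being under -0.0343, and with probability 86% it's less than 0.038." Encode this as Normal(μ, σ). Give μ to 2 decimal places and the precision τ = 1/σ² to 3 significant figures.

The p-quantile of Normal(μ,σ) is μ + z_p·σ, with z_{0.32} = -0.4677 and z_{0.86} = 1.08.
Eliminate σ: μ = (z₂·x₁ − z₁·x₂)/(z₂ − z₁) = (1.08·-0.0343 − (-0.4677)·0.038)/1.548 = -0.01.
Then σ = (x₂ − x₁)/(z₂ − z₁) = (0.038 − -0.0343)/1.548 = 0.05.
Precision τ = 1/σ² = 1/0.0467² = 458.

μ = -0.01, τ = 458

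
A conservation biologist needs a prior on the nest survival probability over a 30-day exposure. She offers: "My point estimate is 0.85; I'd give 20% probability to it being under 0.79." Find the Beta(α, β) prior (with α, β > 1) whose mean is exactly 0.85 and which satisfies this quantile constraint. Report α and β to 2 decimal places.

With mean 0.85 fixed, write α = 0.85s, β = 0.15s where s = α+β.
Need P(θ < 0.79) = 0.2 under Beta(0.85s, 0.15s). Normal approximation: (q−m)/√(m(1−m)/s) ≈ z_{0.2} = -0.842, so s ≈ 0.85·0.15·(-0.842)²/(0.79−0.85)² = 25.1.
At s = 25.1: P(θ<0.79) ≈ 0.187. Adjusting to match 0.2 gives s ≈ 21.51.
So α = 0.85·21.51 ≈ 18.28, β = 0.15·21.51 ≈ 3.23.

α ≈ 18.28, β ≈ 3.23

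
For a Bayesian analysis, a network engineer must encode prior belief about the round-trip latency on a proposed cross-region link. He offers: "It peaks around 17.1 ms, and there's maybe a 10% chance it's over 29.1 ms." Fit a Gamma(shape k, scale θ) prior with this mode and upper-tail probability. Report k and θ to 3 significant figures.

Gamma(k,θ) with k>1 has mode (k−1)θ, so θ = 17.1/(k−1).
Need P(X < 29.1) = 0.9 with θ tied to k this way. Start at k = 2, θ = 17.1: P(X<29.1) ≈ 0.507.
Too low — raise k to concentrate. Iterating converges to k ≈ 7.7.
Then θ = 17.1/(7.7−1) ≈ 2.55.

k ≈ 7.7, θ ≈ 2.55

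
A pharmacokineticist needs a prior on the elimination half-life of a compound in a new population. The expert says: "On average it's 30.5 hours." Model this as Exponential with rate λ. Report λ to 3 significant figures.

Exponential mean = 1/λ, so λ = 1/30.5 = 0.0328.

λ ≈ 0.0328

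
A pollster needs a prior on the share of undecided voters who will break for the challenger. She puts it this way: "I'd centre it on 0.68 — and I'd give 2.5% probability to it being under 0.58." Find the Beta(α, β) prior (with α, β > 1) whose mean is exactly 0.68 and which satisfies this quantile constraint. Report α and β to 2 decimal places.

With mean 0.68 fixed, write α = 0.68s, β = 0.32s where s = α+β.
Need P(θ < 0.58) = 0.025 under Beta(0.68s, 0.32s). Normal approximation: (q−m)/√(m(1−m)/s) ≈ z_{0.025} = -1.96, so s ≈ 0.68·0.32·(-1.96)²/(0.58−0.68)² = 83.6.
At s = 83.6: P(θ<0.58) ≈ 0.029. Adjusting to match 0.025 gives s ≈ 88.85.
So α = 0.68·88.85 ≈ 60.42, β = 0.32·88.85 ≈ 28.43.

α ≈ 60.42, β ≈ 28.43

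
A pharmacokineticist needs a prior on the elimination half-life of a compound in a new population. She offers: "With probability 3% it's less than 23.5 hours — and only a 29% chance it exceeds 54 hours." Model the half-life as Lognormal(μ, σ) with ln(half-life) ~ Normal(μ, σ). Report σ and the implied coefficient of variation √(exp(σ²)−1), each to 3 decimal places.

σ ≈ 0.342, CV ≈ 0.352

If T ~ Lognormal(μ,σ) then ln T ~ Normal(μ,σ), so the p-quantile of ln T is μ + z_p·σ.
ln(23.5) = 3.157 and ln(54) = 3.989; z_{0.03} = -1.881, z_{0.71} = 0.5534.
σ = (3.989 − 3.157)/(0.5534 − (-1.881)) = 0.342.
μ = 3.157 − (-1.881)·0.342 = 3.800.
CV = √(exp(σ²)−1) = √(exp(0.1168)−1) = 0.352.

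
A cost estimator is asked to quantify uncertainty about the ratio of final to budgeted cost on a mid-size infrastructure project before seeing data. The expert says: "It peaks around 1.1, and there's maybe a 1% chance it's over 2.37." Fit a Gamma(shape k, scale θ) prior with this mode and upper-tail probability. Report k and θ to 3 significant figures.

k ≈ 9.22, θ ≈ 0.134

Gamma(k,θ) with k>1 has mode (k−1)θ, so θ = 1.1/(k−1).
Need P(X < 2.37) = 0.99 with θ tied to k this way. Start at k = 2, θ = 1.1: P(X<2.37) ≈ 0.634.
Too low — raise k to concentrate. Iterating converges to k ≈ 9.22.
Then θ = 1.1/(9.22−1) ≈ 0.134.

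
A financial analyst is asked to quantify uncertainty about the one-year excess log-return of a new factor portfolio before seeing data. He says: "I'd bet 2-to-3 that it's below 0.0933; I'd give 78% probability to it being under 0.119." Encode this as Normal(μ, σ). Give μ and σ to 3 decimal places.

The p-quantile of Normal(μ,σ) is μ + z_p·σ, with z_{0.4} = -0.2533 and z_{0.78} = 0.7722.
Eliminate σ: μ = (z₂·x₁ − z₁·x₂)/(z₂ − z₁) = (0.7722·0.0933 − (-0.2533)·0.119)/1.026 = 0.100.
Then σ = (x₂ − x₁)/(z₂ − z₁) = (0.119 − 0.0933)/1.026 = 0.025.

μ = 0.100, σ = 0.025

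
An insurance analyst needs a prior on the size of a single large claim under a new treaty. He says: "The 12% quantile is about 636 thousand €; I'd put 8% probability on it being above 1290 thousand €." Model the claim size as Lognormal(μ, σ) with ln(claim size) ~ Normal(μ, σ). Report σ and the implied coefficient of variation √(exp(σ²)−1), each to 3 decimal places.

σ ≈ 0.274, CV ≈ 0.279

If T ~ Lognormal(μ,σ) then ln T ~ Normal(μ,σ), so the p-quantile of ln T is μ + z_p·σ.
ln(636) = 6.455 and ln(1290) = 7.162; z_{0.12} = -1.175, z_{0.92} = 1.405.
σ = (7.162 − 6.455)/(1.405 − (-1.175)) = 0.274.
μ = 6.455 − (-1.175)·0.274 = 6.777.
CV = √(exp(σ²)−1) = √(exp(0.0751)−1) = 0.279.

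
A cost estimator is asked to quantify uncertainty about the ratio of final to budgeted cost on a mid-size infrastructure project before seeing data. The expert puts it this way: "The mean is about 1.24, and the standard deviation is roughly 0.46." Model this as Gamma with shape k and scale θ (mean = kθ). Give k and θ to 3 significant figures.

For Gamma(k, scale θ): mean = kθ, variance = kθ², so CV = 1/√k.
CV = SD/mean = 0.46/1.24 = 0.371, hence k = 1/CV² = 7.27.
Then θ = mean/k = 1.24/7.27 = 0.171.

k ≈ 7.27, θ ≈ 0.171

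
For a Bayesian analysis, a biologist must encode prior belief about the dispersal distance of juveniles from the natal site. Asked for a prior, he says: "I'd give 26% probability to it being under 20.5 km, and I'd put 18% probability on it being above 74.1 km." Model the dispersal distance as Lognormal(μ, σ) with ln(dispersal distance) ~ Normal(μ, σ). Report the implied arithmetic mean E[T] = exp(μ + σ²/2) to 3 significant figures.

E[T] ≈ 48.9 km

If T ~ Lognormal(μ,σ) then ln T ~ Normal(μ,σ), so the p-quantile of ln T is μ + z_p·σ.
ln(20.5) = 3.02 and ln(74.1) = 4.305; z_{0.26} = -0.6433, z_{0.82} = 0.9154.
σ = (4.305 − 3.02)/(0.9154 − (-0.6433)) = 0.824.
μ = 3.02 − (-0.6433)·0.824 = 3.551.
E[T] = exp(μ + σ²/2) = exp(3.551 + 0.3398) = 48.9 km.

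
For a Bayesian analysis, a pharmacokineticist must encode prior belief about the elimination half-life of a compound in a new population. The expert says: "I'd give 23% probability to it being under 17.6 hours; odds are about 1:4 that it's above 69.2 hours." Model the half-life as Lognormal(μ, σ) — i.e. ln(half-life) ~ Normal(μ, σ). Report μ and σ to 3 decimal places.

μ ≈ 3.508, σ ≈ 0.866

If T ~ Lognormal(μ,σ) then ln T ~ Normal(μ,σ), so the p-quantile of ln T is μ + z_p·σ.
ln(17.6) = 2.868 and ln(69.2) = 4.237; z_{0.23} = -0.7388, z_{0.8} = 0.8416.
σ = (4.237 − 2.868)/(0.8416 − (-0.7388)) = 0.866.
μ = 2.868 − (-0.7388)·0.866 = 3.508.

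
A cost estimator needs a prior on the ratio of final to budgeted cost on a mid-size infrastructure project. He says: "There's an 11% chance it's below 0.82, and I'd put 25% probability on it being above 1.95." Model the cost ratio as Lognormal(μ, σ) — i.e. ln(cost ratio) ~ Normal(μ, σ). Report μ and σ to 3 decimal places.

If T ~ Lognormal(μ,σ) then ln T ~ Normal(μ,σ), so the p-quantile of ln T is μ + z_p·σ.
ln(0.82) = -0.1985 and ln(1.95) = 0.6678; z_{0.11} = -1.227, z_{0.75} = 0.6745.
σ = (0.6678 − -0.1985)/(0.6745 − (-1.227)) = 0.456.
μ = -0.1985 − (-1.227)·0.456 = 0.360.

μ ≈ 0.360, σ ≈ 0.456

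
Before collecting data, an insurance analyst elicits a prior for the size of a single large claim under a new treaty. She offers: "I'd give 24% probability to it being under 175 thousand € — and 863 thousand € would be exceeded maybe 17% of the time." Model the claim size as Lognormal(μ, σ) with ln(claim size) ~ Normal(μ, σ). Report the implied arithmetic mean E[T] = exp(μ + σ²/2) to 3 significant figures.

If T ~ Lognormal(μ,σ) then ln T ~ Normal(μ,σ), so the p-quantile of ln T is μ + z_p·σ.
ln(175) = 5.165 and ln(863) = 6.76; z_{0.24} = -0.7063, z_{0.83} = 0.9542.
σ = (6.76 − 5.165)/(0.9542 − (-0.7063)) = 0.961.
μ = 5.165 − (-0.7063)·0.961 = 5.844.
E[T] = exp(μ + σ²/2) = exp(5.844 + 0.4617) = 547 thousand €.

E[T] ≈ 547 thousand €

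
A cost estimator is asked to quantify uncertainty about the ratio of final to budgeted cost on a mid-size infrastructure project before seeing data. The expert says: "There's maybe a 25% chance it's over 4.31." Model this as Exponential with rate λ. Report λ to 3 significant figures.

λ ≈ 0.322

P(T > 4.31) = e^(−λ·4.31) = 0.25, so λ = −ln(0.25)/4.31 = 0.322.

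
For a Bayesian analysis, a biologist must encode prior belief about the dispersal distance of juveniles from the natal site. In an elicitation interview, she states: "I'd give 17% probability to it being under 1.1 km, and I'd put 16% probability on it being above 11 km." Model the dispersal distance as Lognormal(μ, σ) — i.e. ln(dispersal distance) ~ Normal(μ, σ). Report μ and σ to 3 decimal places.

If T ~ Lognormal(μ,σ) then ln T ~ Normal(μ,σ), so the p-quantile of ln T is μ + z_p·σ.
ln(1.1) = 0.09531 and ln(11) = 2.398; z_{0.17} = -0.9542, z_{0.84} = 0.9945.
σ = (2.398 − 0.09531)/(0.9945 − (-0.9542)) = 1.182.
μ = 0.09531 − (-0.9542)·1.182 = 1.223.

μ ≈ 1.223, σ ≈ 1.182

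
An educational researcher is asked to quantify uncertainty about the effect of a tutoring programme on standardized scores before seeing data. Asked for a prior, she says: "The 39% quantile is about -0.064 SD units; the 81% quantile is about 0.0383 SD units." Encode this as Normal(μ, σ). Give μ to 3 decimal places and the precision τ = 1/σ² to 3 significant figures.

The p-quantile of Normal(μ,σ) is μ + z_p·σ, with z_{0.39} = -0.2793 and z_{0.81} = 0.8779.
Eliminate σ: μ = (z₂·x₁ − z₁·x₂)/(z₂ − z₁) = (0.8779·-0.064 − (-0.2793)·0.0383)/1.157 = -0.039.
Then σ = (x₂ − x₁)/(z₂ − z₁) = (0.0383 − -0.064)/1.157 = 0.088.
Precision τ = 1/σ² = 1/0.0884² = 128.

μ = -0.039, τ = 128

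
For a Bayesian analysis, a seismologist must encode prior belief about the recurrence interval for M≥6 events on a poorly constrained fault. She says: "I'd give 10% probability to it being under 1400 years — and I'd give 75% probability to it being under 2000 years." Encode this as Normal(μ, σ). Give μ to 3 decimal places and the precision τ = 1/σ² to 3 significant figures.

The p-quantile of Normal(μ,σ) is μ + z_p·σ, with z_{0.1} = -1.282 and z_{0.75} = 0.6745.
Eliminate σ: μ = (z₂·x₁ − z₁·x₂)/(z₂ − z₁) = (0.6745·1400 − (-1.282)·2000)/1.956 = 1793.106.
Then σ = (x₂ − x₁)/(z₂ − z₁) = (2000 − 1400)/1.956 = 306.742.
Precision τ = 1/σ² = 1/306.7² = 1.06e-05.

μ = 1793.106, τ = 1.06e-05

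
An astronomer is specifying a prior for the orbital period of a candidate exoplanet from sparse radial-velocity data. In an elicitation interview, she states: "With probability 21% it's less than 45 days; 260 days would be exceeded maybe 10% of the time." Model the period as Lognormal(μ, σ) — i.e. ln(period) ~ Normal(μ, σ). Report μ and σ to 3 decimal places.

μ ≈ 4.484, σ ≈ 0.840

If T ~ Lognormal(μ,σ) then ln T ~ Normal(μ,σ), so the p-quantile of ln T is μ + z_p·σ.
ln(45) = 3.807 and ln(260) = 5.561; z_{0.21} = -0.8064, z_{0.9} = 1.282.
σ = (5.561 − 3.807)/(1.282 − (-0.8064)) = 0.840.
μ = 3.807 − (-0.8064)·0.840 = 4.484.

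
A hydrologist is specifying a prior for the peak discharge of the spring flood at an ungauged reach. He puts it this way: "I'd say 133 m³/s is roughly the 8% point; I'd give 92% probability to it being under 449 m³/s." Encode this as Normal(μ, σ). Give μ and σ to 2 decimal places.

μ = 291.00, σ = 112.45

For Normal(μ,σ), the p-quantile is μ + z_p·σ. Here z_{0.08} = -1.405, z_{0.92} = 1.405.
So 133 = μ − 1.405σ and 449 = μ + 1.405σ.
Subtracting: σ = (449 − 133)/(1.405 − (-1.405)) = 112.45.
Then μ = 133 − (-1.405)·112.45 = 291.00.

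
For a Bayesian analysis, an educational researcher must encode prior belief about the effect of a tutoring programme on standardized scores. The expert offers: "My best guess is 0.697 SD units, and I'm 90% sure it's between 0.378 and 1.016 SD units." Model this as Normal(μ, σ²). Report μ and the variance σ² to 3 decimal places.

μ = 0.697, σ² = 0.038

A symmetric 90% interval runs μ ± z·σ with z = 1.645.
Half-width = 0.319, so σ = 0.319/1.645 = 0.1939 and σ² = 0.038.
μ is the stated best guess, 0.697.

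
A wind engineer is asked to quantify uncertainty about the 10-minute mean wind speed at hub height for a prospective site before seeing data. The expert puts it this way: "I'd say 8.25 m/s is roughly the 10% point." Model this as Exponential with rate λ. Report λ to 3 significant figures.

P(T < 8.25) = 1 − e^(−λ·8.25) = 0.1, so λ = −ln(1−0.1)/8.25 = −ln(0.9)/8.25 = 0.0128.

λ ≈ 0.0128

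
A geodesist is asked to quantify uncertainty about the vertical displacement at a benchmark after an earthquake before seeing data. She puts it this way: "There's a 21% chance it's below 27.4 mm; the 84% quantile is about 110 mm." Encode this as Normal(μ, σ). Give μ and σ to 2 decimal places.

μ = 64.39, σ = 45.87

For Normal(μ,σ), the p-quantile is μ + z_p·σ. Here z_{0.21} = -0.8064, z_{0.84} = 0.9945.
So 27.4 = μ − 0.8064σ and 110 = μ + 0.9945σ.
Subtracting: σ = (110 − 27.4)/(0.9945 − (-0.8064)) = 45.87.
Then μ = 27.4 − (-0.8064)·45.87 = 64.39.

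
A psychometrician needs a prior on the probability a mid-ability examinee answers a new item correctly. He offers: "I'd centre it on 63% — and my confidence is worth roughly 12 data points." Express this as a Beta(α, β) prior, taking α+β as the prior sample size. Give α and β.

α = 7.56, β = 4.44

Under the effective-sample-size interpretation, Beta(α, β) has prior mean α/(α+β) and prior sample size α+β.
So α+β = 12 and α/(α+β) = 0.63, giving α = 0.63·12 = 7.56 and β = 12 − 7.56 = 4.44.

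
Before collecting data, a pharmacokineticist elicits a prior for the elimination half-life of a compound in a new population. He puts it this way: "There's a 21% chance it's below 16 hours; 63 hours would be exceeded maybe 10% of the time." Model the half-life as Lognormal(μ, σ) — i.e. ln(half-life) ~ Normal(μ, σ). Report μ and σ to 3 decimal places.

If T ~ Lognormal(μ,σ) then ln T ~ Normal(μ,σ), so the p-quantile of ln T is μ + z_p·σ.
ln(16) = 2.773 and ln(63) = 4.143; z_{0.21} = -0.8064, z_{0.9} = 1.282.
σ = (4.143 − 2.773)/(1.282 − (-0.8064)) = 0.656.
μ = 2.773 − (-0.8064)·0.656 = 3.302.

μ ≈ 3.302, σ ≈ 0.656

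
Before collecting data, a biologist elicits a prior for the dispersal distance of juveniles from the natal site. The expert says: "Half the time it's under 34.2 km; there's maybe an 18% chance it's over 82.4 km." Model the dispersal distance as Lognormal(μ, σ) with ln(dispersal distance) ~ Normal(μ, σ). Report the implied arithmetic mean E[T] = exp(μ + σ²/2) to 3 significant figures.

If T ~ Lognormal(μ,σ) then ln T ~ Normal(μ,σ), so the p-quantile of ln T is μ + z_p·σ.
ln(34.2) = 3.532 and ln(82.4) = 4.412; z_{0.5} = 0, z_{0.82} = 0.9154.
σ = (4.412 − 3.532)/(0.9154 − (0)) = 0.961.
μ = 3.532 − (0)·0.961 = 3.532.
E[T] = exp(μ + σ²/2) = exp(3.532 + 0.4614) = 54.3 km.

E[T] ≈ 54.3 km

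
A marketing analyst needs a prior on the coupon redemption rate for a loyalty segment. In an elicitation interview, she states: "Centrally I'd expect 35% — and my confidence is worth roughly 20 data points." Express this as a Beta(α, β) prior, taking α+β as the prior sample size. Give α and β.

α = 7, β = 13

Under the effective-sample-size interpretation, Beta(α, β) has prior mean α/(α+β) and prior sample size α+β.
So α+β = 20 and α/(α+β) = 0.35, giving α = 0.35·20 = 7 and β = 20 − 7 = 13.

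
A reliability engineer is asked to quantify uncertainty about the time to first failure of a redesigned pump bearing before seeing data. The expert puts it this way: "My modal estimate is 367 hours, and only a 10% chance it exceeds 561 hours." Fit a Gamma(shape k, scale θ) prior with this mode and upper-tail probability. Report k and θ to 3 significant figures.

k ≈ 11.4, θ ≈ 35.4

Gamma(k,θ) with k>1 has mode (k−1)θ, so θ = 367/(k−1).
Need P(X < 561) = 0.9 with θ tied to k this way. Start at k = 2, θ = 367: P(X<561) ≈ 0.452.
Too low — raise k to concentrate. Iterating converges to k ≈ 11.4.
Then θ = 367/(11.4−1) ≈ 35.4.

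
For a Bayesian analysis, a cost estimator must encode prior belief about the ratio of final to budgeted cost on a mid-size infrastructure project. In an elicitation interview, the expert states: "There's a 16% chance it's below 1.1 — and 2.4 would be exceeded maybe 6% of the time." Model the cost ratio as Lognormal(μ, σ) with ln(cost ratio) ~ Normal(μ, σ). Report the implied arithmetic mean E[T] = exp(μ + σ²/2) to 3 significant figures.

E[T] ≈ 1.56

If T ~ Lognormal(μ,σ) then ln T ~ Normal(μ,σ), so the p-quantile of ln T is μ + z_p·σ.
ln(1.1) = 0.09531 and ln(2.4) = 0.8755; z_{0.16} = -0.9945, z_{0.94} = 1.555.
σ = (0.8755 − 0.09531)/(1.555 − (-0.9945)) = 0.306.
μ = 0.09531 − (-0.9945)·0.306 = 0.400.
E[T] = exp(μ + σ²/2) = exp(0.400 + 0.0468) = 1.56.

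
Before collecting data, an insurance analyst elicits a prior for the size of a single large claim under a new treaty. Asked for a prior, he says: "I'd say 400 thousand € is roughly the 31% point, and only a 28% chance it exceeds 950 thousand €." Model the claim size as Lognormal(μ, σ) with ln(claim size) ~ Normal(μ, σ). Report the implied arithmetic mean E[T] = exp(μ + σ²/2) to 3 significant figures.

If T ~ Lognormal(μ,σ) then ln T ~ Normal(μ,σ), so the p-quantile of ln T is μ + z_p·σ.
ln(400) = 5.991 and ln(950) = 6.856; z_{0.31} = -0.4959, z_{0.72} = 0.5828.
σ = (6.856 − 5.991)/(0.5828 − (-0.4959)) = 0.802.
μ = 5.991 − (-0.4959)·0.802 = 6.389.
E[T] = exp(μ + σ²/2) = exp(6.389 + 0.3215) = 821 thousand €.

E[T] ≈ 821 thousand €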